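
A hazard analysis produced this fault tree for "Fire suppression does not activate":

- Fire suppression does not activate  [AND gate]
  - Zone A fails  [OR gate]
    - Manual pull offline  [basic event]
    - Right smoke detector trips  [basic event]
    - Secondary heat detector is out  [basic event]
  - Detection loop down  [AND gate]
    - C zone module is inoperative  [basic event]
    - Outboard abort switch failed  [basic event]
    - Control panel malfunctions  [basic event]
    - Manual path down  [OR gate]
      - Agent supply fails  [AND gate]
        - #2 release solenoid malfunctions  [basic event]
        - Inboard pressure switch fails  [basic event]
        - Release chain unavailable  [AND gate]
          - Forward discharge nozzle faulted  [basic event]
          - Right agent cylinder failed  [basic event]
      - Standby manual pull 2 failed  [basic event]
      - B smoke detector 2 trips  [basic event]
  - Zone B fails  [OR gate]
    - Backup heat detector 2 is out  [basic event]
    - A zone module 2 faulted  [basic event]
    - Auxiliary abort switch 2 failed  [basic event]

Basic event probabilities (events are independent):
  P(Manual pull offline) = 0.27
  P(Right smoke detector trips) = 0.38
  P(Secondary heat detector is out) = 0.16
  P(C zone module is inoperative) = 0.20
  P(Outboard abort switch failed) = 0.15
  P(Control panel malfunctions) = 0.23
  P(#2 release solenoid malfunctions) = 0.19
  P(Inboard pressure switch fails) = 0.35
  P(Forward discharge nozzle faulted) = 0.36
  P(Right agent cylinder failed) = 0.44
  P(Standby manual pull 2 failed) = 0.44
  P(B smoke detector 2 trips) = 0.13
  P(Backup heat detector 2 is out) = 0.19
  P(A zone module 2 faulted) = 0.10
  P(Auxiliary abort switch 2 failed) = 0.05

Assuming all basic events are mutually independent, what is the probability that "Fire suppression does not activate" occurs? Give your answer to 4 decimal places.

0.0007

P(Zone A fails) [OR] = 1 − (1−0.27) × (1−0.38) × (1−0.16) = 0.619816
P(Release chain unavailable) [AND] = 0.36 × 0.44 = 0.158400
P(Agent supply fails) [AND] = 0.19 × 0.35 × 0.158400 = 0.010534
P(Manual path down) [OR] = 1 − (1−0.010534) × (1−0.44) × (1−0.13) = 0.517932
P(Detection loop down) [AND] = 0.20 × 0.15 × 0.23 × 0.517932 = 0.003574
P(Zone B fails) [OR] = 1 − (1−0.19) × (1−0.10) × (1−0.05) = 0.307450
P(Fire suppression does not activate) [AND] = 0.619816 × 0.003574 × 0.307450 = 0.000681
Rounded to 4 decimal places: P(Fire suppression does not activate) ≈ 0.0007.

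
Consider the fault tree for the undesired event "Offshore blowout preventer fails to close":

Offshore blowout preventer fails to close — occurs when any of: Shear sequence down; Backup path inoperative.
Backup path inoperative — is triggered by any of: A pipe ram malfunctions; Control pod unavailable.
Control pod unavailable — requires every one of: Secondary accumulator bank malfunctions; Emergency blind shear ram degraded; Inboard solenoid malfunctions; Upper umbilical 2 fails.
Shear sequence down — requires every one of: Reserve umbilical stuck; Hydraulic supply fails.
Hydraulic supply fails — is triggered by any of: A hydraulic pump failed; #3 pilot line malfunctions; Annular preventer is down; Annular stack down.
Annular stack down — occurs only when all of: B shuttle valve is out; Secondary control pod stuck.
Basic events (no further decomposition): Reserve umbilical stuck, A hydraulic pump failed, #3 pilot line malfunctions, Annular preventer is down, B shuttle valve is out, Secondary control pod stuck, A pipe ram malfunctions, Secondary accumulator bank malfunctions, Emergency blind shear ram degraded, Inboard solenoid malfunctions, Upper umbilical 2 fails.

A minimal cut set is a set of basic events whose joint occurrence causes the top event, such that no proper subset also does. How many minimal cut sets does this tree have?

Annular stack down [AND]: one cut set from each child combined → 1 × 1 = 1 cut set(s).
Hydraulic supply fails [OR]: union of children's cut sets → 4 cut set(s).
Shear sequence down [AND]: one cut set from each child combined → 1 × 4 = 4 cut set(s).
Control pod unavailable [AND]: one cut set from each child combined → 1 × 1 × 1 × 1 = 1 cut set(s).
Backup path inoperative [OR]: union of children's cut sets → 2 cut set(s).
Offshore blowout preventer fails to close [OR]: union of children's cut sets → 6 cut set(s).
Minimal cut sets: {A hydraulic pump failed, Reserve umbilical stuck}; {#3 pilot line malfunctions, Reserve umbilical stuck}; {Annular preventer is down, Reserve umbilical stuck}; {B shuttle valve is out, Reserve umbilical stuck, Secondary control pod stuck}; {A pipe ram malfunctions}; {Emergency blind shear ram degraded, Inboard solenoid malfunctions, Secondary accumulator bank malfunctions, Upper umbilical 2 fails}.

6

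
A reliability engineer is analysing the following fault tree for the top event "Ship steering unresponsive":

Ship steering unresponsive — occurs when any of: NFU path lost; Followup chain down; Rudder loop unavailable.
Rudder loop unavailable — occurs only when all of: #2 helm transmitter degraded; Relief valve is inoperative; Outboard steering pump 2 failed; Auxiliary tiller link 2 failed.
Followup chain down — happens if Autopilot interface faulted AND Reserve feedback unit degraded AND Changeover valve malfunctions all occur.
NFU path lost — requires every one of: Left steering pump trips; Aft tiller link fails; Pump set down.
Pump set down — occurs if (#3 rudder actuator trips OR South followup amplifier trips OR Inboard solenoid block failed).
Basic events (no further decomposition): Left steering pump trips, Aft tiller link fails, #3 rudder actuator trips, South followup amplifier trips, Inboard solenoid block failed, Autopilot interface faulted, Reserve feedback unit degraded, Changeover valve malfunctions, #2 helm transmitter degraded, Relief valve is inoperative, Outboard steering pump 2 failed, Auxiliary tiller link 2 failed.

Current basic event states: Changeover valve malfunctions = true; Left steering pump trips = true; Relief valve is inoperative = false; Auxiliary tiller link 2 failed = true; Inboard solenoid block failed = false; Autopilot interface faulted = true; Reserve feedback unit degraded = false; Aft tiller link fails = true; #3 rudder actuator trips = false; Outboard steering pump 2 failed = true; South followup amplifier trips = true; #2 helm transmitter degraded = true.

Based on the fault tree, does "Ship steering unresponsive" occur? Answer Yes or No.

Pump set down [OR]: #3 rudder actuator trips=not, South followup amplifier trips=occurs, Inboard solenoid block failed=not → at least one input occurs → occurs.
NFU path lost [AND]: Left steering pump trips=occurs, Aft tiller link fails=occurs, Pump set down=occurs → all inputs occur → occurs.
Followup chain down [AND]: Autopilot interface faulted=occurs, Reserve feedback unit degraded=not, Changeover valve malfunctions=occurs → not all inputs occur → does not occur.
Rudder loop unavailable [AND]: #2 helm transmitter degraded=occurs, Relief valve is inoperative=not, Outboard steering pump 2 failed=occurs, Auxiliary tiller link 2 failed=occurs → not all inputs occur → does not occur.
Ship steering unresponsive [OR]: NFU path lost=occurs, Followup chain down=not, Rudder loop unavailable=not → at least one input occurs → occurs.

Yes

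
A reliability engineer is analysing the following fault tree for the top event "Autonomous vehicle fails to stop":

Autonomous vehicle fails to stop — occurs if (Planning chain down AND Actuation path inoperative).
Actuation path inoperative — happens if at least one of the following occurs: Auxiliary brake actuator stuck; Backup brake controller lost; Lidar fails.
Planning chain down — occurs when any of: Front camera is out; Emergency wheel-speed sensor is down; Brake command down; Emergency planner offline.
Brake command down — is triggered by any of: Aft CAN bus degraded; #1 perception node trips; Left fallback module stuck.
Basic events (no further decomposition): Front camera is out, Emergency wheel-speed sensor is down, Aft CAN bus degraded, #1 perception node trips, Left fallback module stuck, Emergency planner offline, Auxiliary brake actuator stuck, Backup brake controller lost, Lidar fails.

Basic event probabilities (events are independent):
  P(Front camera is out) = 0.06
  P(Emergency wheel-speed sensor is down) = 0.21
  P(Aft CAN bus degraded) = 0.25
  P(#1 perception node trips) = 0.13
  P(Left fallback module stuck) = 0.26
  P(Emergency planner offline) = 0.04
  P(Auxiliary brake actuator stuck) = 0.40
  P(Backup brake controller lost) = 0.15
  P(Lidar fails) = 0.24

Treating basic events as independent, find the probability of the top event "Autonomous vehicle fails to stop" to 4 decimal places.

P(Brake command down) [OR] = 1 − (1−0.25) × (1−0.13) × (1−0.26) = 0.517150
P(Planning chain down) [OR] = 1 − (1−0.06) × (1−0.21) × (1−0.517150) × (1−0.04) = 0.655778
P(Actuation path inoperative) [OR] = 1 − (1−0.40) × (1−0.15) × (1−0.24) = 0.612400
P(Autonomous vehicle fails to stop) [AND] = 0.655778 × 0.612400 = 0.401598
Rounded to 4 decimal places: P(Autonomous vehicle fails to stop) ≈ 0.4016.

0.4016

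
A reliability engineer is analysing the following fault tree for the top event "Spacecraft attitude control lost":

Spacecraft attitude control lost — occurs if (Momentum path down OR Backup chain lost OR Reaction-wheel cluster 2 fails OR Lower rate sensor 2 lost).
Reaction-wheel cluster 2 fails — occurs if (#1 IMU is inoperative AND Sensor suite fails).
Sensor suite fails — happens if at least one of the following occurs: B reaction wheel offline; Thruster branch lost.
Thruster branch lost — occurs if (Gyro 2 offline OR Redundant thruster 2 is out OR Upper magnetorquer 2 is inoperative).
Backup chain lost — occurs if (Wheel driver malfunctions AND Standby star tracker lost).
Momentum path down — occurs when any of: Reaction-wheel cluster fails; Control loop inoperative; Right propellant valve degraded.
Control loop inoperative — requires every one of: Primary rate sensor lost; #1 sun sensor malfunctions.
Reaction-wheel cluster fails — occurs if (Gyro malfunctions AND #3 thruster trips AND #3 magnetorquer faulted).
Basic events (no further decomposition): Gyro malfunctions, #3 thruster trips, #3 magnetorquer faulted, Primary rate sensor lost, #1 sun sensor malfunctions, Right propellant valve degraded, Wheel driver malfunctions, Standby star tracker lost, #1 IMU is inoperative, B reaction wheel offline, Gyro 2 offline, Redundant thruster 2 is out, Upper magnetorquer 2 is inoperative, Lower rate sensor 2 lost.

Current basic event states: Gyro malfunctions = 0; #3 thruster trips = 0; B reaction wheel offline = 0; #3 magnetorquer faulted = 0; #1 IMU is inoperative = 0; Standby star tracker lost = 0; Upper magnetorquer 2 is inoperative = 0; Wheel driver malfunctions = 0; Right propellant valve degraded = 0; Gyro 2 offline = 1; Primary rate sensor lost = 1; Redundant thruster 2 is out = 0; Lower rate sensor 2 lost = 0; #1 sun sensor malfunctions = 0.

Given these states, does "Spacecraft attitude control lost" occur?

Reaction-wheel cluster fails [AND]: Gyro malfunctions=not, #3 thruster trips=not, #3 magnetorquer faulted=not → not all inputs occur → does not occur.
Control loop inoperative [AND]: Primary rate sensor lost=occurs, #1 sun sensor malfunctions=not → not all inputs occur → does not occur.
Momentum path down [OR]: Reaction-wheel cluster fails=not, Control loop inoperative=not, Right propellant valve degraded=not → no input occurs → does not occur.
Backup chain lost [AND]: Wheel driver malfunctions=not, Standby star tracker lost=not → not all inputs occur → does not occur.
Thruster branch lost [OR]: Gyro 2 offline=occurs, Redundant thruster 2 is out=not, Upper magnetorquer 2 is inoperative=not → at least one input occurs → occurs.
Sensor suite fails [OR]: B reaction wheel offline=not, Thruster branch lost=occurs → at least one input occurs → occurs.
Reaction-wheel cluster 2 fails [AND]: #1 IMU is inoperative=not, Sensor suite fails=occurs → not all inputs occur → does not occur.
Spacecraft attitude control lost [OR]: Momentum path down=not, Backup chain lost=not, Reaction-wheel cluster 2 fails=not, Lower rate sensor 2 lost=not → no input occurs → does not occur.

No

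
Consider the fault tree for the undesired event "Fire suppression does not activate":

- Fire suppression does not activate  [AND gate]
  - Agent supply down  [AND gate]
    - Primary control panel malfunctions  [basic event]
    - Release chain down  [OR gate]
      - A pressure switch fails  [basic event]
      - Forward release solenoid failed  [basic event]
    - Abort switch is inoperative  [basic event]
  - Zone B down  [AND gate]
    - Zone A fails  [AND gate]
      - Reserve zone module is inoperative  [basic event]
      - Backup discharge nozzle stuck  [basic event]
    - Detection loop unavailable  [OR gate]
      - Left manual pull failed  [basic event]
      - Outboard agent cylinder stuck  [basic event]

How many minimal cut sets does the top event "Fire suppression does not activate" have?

4

Release chain down [OR]: union of children's cut sets → 2 cut set(s).
Agent supply down [AND]: one cut set from each child combined → 1 × 2 × 1 = 2 cut set(s).
Zone A fails [AND]: one cut set from each child combined → 1 × 1 = 1 cut set(s).
Detection loop unavailable [OR]: union of children's cut sets → 2 cut set(s).
Zone B down [AND]: one cut set from each child combined → 1 × 2 = 2 cut set(s).
Fire suppression does not activate [AND]: one cut set from each child combined → 2 × 2 = 4 cut set(s).
Minimal cut sets: {A pressure switch fails, Abort switch is inoperative, Backup discharge nozzle stuck, Left manual pull failed, Primary control panel malfunctions, Reserve zone module is inoperative}; {A pressure switch fails, Abort switch is inoperative, Backup discharge nozzle stuck, Outboard agent cylinder stuck, Primary control panel malfunctions, Reserve zone module is inoperative}; {Abort switch is inoperative, Backup discharge nozzle stuck, Forward release solenoid failed, Left manual pull failed, Primary control panel malfunctions, Reserve zone module is inoperative}; {Abort switch is inoperative, Backup discharge nozzle stuck, Forward release solenoid failed, Outboard agent cylinder stuck, Primary control panel malfunctions, Reserve zone module is inoperative}.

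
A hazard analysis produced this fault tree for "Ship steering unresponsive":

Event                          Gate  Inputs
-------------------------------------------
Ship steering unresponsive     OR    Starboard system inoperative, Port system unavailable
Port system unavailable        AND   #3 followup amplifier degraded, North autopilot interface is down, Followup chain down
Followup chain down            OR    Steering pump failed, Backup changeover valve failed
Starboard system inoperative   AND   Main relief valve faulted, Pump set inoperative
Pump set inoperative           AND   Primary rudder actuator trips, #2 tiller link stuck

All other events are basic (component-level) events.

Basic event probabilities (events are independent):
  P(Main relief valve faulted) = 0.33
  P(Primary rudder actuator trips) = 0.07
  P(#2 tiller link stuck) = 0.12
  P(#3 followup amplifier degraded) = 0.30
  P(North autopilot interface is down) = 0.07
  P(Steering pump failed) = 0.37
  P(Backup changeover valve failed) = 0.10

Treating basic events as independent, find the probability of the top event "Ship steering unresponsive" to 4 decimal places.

P(Pump set inoperative) [AND] = 0.07 × 0.12 = 0.008400
P(Starboard system inoperative) [AND] = 0.33 × 0.008400 = 0.002772
P(Followup chain down) [OR] = 1 − (1−0.37) × (1−0.10) = 0.433000
P(Port system unavailable) [AND] = 0.30 × 0.07 × 0.433000 = 0.009093
P(Ship steering unresponsive) [OR] = 1 − (1−0.002772) × (1−0.009093) = 0.011840
Rounded to 4 decimal places: P(Ship steering unresponsive) ≈ 0.0118.

0.0118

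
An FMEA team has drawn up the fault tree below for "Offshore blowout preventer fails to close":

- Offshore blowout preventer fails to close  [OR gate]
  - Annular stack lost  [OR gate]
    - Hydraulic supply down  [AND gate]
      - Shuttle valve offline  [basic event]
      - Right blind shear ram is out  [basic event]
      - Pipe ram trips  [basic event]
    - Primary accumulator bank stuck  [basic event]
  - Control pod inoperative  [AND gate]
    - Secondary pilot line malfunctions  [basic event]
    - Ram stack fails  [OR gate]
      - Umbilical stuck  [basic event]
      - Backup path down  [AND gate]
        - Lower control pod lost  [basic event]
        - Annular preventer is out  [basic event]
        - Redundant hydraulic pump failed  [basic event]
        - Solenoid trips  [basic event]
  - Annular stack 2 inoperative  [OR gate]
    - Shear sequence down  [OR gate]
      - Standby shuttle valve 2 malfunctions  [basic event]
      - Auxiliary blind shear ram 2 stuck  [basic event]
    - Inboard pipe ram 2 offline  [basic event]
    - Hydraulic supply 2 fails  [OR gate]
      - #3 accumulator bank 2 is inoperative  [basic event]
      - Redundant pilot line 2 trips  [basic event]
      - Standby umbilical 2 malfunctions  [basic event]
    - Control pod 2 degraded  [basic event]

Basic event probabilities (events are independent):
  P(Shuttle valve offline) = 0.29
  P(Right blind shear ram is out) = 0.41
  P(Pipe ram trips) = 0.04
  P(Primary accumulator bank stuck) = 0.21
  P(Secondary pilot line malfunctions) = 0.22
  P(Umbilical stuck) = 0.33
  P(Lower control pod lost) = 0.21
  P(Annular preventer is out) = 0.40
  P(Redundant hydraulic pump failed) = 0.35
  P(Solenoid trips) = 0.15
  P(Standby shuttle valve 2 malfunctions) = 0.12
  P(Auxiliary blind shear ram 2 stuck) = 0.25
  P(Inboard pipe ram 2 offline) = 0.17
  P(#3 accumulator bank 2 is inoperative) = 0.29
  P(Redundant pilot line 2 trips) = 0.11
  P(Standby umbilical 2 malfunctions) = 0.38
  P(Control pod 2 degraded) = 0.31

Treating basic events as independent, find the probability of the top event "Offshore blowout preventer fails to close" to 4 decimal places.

P(Hydraulic supply down) [AND] = 0.29 × 0.41 × 0.04 = 0.004756
P(Annular stack lost) [OR] = 1 − (1−0.004756) × (1−0.21) = 0.213757
P(Backup path down) [AND] = 0.21 × 0.40 × 0.35 × 0.15 = 0.004410
P(Ram stack fails) [OR] = 1 − (1−0.33) × (1−0.004410) = 0.332955
P(Control pod inoperative) [AND] = 0.22 × 0.332955 = 0.073250
P(Shear sequence down) [OR] = 1 − (1−0.12) × (1−0.25) = 0.340000
P(Hydraulic supply 2 fails) [OR] = 1 − (1−0.29) × (1−0.11) × (1−0.38) = 0.608222
P(Annular stack 2 inoperative) [OR] = 1 − (1−0.340000) × (1−0.17) × (1−0.608222) × (1−0.31) = 0.851915
P(Offshore blowout preventer fails to close) [OR] = 1 − (1−0.213757) × (1−0.073250) × (1−0.851915) = 0.892098
Rounded to 4 decimal places: P(Offshore blowout preventer fails to close) ≈ 0.8921.

0.8921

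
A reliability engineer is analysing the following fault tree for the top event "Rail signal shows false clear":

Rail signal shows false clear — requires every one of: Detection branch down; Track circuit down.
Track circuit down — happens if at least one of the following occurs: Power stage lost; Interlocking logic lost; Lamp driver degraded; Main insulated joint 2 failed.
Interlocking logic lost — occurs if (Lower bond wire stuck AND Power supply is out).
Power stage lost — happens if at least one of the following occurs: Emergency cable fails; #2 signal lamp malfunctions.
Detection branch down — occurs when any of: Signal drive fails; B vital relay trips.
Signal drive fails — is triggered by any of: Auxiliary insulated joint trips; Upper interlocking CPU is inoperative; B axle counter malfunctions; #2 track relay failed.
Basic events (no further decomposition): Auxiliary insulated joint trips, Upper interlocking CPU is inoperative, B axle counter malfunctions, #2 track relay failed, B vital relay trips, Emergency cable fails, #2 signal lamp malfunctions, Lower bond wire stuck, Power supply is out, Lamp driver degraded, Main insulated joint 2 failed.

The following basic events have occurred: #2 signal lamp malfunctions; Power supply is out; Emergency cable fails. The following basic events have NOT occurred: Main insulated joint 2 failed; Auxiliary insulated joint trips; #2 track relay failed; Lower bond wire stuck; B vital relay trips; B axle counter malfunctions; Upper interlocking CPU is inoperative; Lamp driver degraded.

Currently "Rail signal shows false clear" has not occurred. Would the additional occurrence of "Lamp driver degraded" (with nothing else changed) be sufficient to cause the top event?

No

Counterfactual: set "Lamp driver degraded" to occurred.
Signal drive fails [OR]: Auxiliary insulated joint trips=not, Upper interlocking CPU is inoperative=not, B axle counter malfunctions=not, #2 track relay failed=not → no input occurs → does not occur.
Detection branch down [OR]: Signal drive fails=not, B vital relay trips=not → no input occurs → does not occur.
Power stage lost [OR]: Emergency cable fails=occurs, #2 signal lamp malfunctions=occurs → at least one input occurs → occurs.
Interlocking logic lost [AND]: Lower bond wire stuck=not, Power supply is out=occurs → not all inputs occur → does not occur.
Track circuit down [OR]: Power stage lost=occurs, Interlocking logic lost=not, Lamp driver degraded=occurs, Main insulated joint 2 failed=not → at least one input occurs → occurs.
Rail signal shows false clear [AND]: Detection branch down=not, Track circuit down=occurs → not all inputs occur → does not occur.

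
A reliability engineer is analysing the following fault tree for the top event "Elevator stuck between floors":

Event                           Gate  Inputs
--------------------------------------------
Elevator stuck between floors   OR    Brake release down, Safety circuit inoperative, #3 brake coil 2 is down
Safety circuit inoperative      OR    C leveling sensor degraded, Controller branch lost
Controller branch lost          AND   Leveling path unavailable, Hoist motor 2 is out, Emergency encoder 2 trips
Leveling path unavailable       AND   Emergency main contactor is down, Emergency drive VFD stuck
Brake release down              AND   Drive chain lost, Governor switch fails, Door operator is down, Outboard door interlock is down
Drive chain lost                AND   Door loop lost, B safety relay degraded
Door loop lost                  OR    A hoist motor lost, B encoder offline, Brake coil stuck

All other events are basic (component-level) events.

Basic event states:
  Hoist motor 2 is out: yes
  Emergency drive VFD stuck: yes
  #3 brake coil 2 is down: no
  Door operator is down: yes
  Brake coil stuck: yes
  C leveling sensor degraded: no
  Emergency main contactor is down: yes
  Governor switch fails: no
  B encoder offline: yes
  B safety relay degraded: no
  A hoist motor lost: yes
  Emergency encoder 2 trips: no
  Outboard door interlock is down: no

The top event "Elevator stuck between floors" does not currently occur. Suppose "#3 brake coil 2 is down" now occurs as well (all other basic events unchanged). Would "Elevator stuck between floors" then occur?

Counterfactual: set "#3 brake coil 2 is down" to occurred.
Door loop lost [OR]: A hoist motor lost=occurs, B encoder offline=occurs, Brake coil stuck=occurs → at least one input occurs → occurs.
Drive chain lost [AND]: Door loop lost=occurs, B safety relay degraded=not → not all inputs occur → does not occur.
Brake release down [AND]: Drive chain lost=not, Governor switch fails=not, Door operator is down=occurs, Outboard door interlock is down=not → not all inputs occur → does not occur.
Leveling path unavailable [AND]: Emergency main contactor is down=occurs, Emergency drive VFD stuck=occurs → all inputs occur → occurs.
Controller branch lost [AND]: Leveling path unavailable=occurs, Hoist motor 2 is out=occurs, Emergency encoder 2 trips=not → not all inputs occur → does not occur.
Safety circuit inoperative [OR]: C leveling sensor degraded=not, Controller branch lost=not → no input occurs → does not occur.
Elevator stuck between floors [OR]: Brake release down=not, Safety circuit inoperative=not, #3 brake coil 2 is down=occurs → at least one input occurs → occurs.

Yes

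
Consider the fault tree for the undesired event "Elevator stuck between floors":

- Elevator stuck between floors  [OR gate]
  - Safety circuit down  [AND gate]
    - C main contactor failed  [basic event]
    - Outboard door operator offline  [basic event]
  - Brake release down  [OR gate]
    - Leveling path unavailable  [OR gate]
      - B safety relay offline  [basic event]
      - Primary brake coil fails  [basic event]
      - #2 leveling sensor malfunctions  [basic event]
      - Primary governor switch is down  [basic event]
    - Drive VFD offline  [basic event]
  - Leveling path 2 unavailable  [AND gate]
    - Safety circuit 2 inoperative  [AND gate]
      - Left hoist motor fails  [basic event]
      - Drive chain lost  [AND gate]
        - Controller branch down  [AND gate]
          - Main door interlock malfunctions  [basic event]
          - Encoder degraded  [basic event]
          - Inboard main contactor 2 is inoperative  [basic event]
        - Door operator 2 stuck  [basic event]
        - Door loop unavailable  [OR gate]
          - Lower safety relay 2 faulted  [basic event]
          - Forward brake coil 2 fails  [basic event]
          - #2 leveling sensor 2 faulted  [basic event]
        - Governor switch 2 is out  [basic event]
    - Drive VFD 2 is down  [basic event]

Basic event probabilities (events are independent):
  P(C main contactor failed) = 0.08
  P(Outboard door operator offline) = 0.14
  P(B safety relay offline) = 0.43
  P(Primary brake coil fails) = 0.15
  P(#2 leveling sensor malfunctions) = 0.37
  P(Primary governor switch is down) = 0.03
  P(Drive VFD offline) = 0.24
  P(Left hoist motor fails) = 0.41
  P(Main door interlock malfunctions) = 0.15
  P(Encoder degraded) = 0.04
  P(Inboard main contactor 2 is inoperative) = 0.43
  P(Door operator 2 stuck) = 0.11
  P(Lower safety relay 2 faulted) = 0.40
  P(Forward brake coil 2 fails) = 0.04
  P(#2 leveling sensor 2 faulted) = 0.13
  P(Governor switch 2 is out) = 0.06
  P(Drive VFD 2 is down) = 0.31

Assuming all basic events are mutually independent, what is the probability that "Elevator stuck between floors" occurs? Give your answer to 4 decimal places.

P(Safety circuit down) [AND] = 0.08 × 0.14 = 0.011200
P(Leveling path unavailable) [OR] = 1 − (1−0.43) × (1−0.15) × (1−0.37) × (1−0.03) = 0.703922
P(Brake release down) [OR] = 1 − (1−0.703922) × (1−0.24) = 0.774981
P(Controller branch down) [AND] = 0.15 × 0.04 × 0.43 = 0.002580
P(Door loop unavailable) [OR] = 1 − (1−0.40) × (1−0.04) × (1−0.13) = 0.498880
P(Drive chain lost) [AND] = 0.002580 × 0.11 × 0.498880 × 0.06 = 0.000008
P(Safety circuit 2 inoperative) [AND] = 0.41 × 0.000008 = 0.000003
P(Leveling path 2 unavailable) [AND] = 0.000003 × 0.31 = 0.000001
P(Elevator stuck between floors) [OR] = 1 − (1−0.011200) × (1−0.774981) × (1−0.000001) = 0.777501
Rounded to 4 decimal places: P(Elevator stuck between floors) ≈ 0.7775.

0.7775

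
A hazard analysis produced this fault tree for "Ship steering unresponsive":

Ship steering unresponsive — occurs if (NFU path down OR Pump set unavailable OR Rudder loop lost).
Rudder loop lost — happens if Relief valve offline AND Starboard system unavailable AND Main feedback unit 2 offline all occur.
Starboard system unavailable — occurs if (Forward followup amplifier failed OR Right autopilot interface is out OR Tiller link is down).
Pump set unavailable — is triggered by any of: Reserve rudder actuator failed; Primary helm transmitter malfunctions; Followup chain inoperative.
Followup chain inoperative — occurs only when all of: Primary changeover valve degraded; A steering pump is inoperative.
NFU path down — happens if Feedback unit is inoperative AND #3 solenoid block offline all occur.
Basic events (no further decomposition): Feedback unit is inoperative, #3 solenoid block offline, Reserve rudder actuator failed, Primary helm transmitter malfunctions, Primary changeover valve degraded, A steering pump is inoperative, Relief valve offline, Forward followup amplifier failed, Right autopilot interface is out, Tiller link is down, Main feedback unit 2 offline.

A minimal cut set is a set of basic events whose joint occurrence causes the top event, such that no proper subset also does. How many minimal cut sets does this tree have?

NFU path down [AND]: one cut set from each child combined → 1 × 1 = 1 cut set(s).
Followup chain inoperative [AND]: one cut set from each child combined → 1 × 1 = 1 cut set(s).
Pump set unavailable [OR]: union of children's cut sets → 3 cut set(s).
Starboard system unavailable [OR]: union of children's cut sets → 3 cut set(s).
Rudder loop lost [AND]: one cut set from each child combined → 1 × 3 × 1 = 3 cut set(s).
Ship steering unresponsive [OR]: union of children's cut sets → 7 cut set(s).
Minimal cut sets: {#3 solenoid block offline, Feedback unit is inoperative}; {Reserve rudder actuator failed}; {Primary helm transmitter malfunctions}; {A steering pump is inoperative, Primary changeover valve degraded}; {Forward followup amplifier failed, Main feedback unit 2 offline, Relief valve offline}; {Main feedback unit 2 offline, Relief valve offline, Right autopilot interface is out}; {Main feedback unit 2 offline, Relief valve offline, Tiller link is down}.

7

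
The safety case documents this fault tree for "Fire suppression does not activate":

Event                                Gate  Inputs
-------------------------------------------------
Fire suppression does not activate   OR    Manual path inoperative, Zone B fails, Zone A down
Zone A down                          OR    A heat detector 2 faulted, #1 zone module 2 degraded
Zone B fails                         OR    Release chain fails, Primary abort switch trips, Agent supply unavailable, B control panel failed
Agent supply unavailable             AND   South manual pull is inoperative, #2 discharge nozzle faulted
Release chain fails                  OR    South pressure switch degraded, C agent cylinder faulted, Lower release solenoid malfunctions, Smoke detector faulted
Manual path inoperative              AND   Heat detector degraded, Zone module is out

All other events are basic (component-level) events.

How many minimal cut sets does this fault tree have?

10

Manual path inoperative [AND]: one cut set from each child combined → 1 × 1 = 1 cut set(s).
Release chain fails [OR]: union of children's cut sets → 4 cut set(s).
Agent supply unavailable [AND]: one cut set from each child combined → 1 × 1 = 1 cut set(s).
Zone B fails [OR]: union of children's cut sets → 7 cut set(s).
Zone A down [OR]: union of children's cut sets → 2 cut set(s).
Fire suppression does not activate [OR]: union of children's cut sets → 10 cut set(s).
Minimal cut sets: {Heat detector degraded, Zone module is out}; {South pressure switch degraded}; {C agent cylinder faulted}; {Lower release solenoid malfunctions}; {Smoke detector faulted}; {Primary abort switch trips}; {#2 discharge nozzle faulted, South manual pull is inoperative}; {B control panel failed}; {A heat detector 2 faulted}; {#1 zone module 2 degraded}.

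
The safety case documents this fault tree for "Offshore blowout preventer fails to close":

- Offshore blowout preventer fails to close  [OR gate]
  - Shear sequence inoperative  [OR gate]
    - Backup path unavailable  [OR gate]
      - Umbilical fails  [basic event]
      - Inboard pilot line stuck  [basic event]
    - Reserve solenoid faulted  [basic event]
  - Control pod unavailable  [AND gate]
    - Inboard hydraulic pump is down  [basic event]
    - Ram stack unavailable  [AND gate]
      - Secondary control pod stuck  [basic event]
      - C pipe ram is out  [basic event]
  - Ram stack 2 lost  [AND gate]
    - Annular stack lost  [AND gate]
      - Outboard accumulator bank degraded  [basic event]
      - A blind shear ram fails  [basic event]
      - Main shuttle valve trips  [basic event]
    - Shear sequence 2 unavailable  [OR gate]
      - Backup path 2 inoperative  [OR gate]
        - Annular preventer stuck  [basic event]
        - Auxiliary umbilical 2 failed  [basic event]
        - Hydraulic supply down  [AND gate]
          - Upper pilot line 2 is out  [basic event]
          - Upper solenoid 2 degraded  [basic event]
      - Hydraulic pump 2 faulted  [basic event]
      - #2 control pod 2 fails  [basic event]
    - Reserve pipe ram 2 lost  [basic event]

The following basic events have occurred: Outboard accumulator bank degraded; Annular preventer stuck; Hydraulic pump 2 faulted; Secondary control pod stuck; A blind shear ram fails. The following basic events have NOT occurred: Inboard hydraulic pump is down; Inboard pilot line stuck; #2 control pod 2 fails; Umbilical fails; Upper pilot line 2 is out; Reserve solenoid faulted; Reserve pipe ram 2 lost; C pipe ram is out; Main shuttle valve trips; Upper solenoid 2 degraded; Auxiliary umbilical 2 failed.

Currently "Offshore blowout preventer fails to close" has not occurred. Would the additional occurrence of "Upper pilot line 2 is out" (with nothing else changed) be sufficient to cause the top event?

No

Counterfactual: set "Upper pilot line 2 is out" to occurred.
Backup path unavailable [OR]: Umbilical fails=not, Inboard pilot line stuck=not → no input occurs → does not occur.
Shear sequence inoperative [OR]: Backup path unavailable=not, Reserve solenoid faulted=not → no input occurs → does not occur.
Ram stack unavailable [AND]: Secondary control pod stuck=occurs, C pipe ram is out=not → not all inputs occur → does not occur.
Control pod unavailable [AND]: Inboard hydraulic pump is down=not, Ram stack unavailable=not → not all inputs occur → does not occur.
Annular stack lost [AND]: Outboard accumulator bank degraded=occurs, A blind shear ram fails=occurs, Main shuttle valve trips=not → not all inputs occur → does not occur.
Hydraulic supply down [AND]: Upper pilot line 2 is out=occurs, Upper solenoid 2 degraded=not → not all inputs occur → does not occur.
Backup path 2 inoperative [OR]: Annular preventer stuck=occurs, Auxiliary umbilical 2 failed=not, Hydraulic supply down=not → at least one input occurs → occurs.
Shear sequence 2 unavailable [OR]: Backup path 2 inoperative=occurs, Hydraulic pump 2 faulted=occurs, #2 control pod 2 fails=not → at least one input occurs → occurs.
Ram stack 2 lost [AND]: Annular stack lost=not, Shear sequence 2 unavailable=occurs, Reserve pipe ram 2 lost=not → not all inputs occur → does not occur.
Offshore blowout preventer fails to close [OR]: Shear sequence inoperative=not, Control pod unavailable=not, Ram stack 2 lost=not → no input occurs → does not occur.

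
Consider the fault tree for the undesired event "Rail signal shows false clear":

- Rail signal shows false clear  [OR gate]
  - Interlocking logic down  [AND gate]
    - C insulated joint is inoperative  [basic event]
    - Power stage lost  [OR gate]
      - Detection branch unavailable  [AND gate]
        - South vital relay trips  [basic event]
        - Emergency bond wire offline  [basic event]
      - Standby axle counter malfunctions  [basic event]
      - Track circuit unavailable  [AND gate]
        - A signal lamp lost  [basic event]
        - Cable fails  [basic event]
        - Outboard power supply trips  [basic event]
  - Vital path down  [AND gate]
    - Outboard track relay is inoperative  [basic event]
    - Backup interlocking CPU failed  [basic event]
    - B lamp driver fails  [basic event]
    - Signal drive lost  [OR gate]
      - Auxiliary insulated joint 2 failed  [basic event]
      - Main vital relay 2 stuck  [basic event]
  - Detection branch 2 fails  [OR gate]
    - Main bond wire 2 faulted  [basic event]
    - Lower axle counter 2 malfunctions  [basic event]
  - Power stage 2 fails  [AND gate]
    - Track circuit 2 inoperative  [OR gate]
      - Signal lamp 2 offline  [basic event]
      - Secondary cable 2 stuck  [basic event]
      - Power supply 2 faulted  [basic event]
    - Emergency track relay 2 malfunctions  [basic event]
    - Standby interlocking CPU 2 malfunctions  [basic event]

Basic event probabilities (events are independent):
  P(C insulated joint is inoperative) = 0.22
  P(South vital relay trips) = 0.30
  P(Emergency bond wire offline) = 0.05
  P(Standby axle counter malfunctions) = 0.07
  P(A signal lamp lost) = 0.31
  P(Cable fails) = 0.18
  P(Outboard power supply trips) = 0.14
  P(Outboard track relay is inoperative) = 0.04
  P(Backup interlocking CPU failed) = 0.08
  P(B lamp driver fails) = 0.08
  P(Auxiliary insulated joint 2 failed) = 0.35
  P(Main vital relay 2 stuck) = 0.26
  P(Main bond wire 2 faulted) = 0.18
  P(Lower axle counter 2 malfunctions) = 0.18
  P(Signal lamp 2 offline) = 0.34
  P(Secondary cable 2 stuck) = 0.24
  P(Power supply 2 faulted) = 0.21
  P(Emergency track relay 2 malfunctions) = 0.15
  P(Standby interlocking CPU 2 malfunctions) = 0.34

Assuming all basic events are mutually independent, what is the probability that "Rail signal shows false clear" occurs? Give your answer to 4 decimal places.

P(Detection branch unavailable) [AND] = 0.30 × 0.05 = 0.015000
P(Track circuit unavailable) [AND] = 0.31 × 0.18 × 0.14 = 0.007812
P(Power stage lost) [OR] = 1 − (1−0.015000) × (1−0.07) × (1−0.007812) = 0.091106
P(Interlocking logic down) [AND] = 0.22 × 0.091106 = 0.020043
P(Signal drive lost) [OR] = 1 − (1−0.35) × (1−0.26) = 0.519000
P(Vital path down) [AND] = 0.04 × 0.08 × 0.08 × 0.519000 = 0.000133
P(Detection branch 2 fails) [OR] = 1 − (1−0.18) × (1−0.18) = 0.327600
P(Track circuit 2 inoperative) [OR] = 1 − (1−0.34) × (1−0.24) × (1−0.21) = 0.603736
P(Power stage 2 fails) [AND] = 0.603736 × 0.15 × 0.34 = 0.030791
P(Rail signal shows false clear) [OR] = 1 − (1−0.020043) × (1−0.000133) × (1−0.327600) × (1−0.030791) = 0.361451
Rounded to 4 decimal places: P(Rail signal shows false clear) ≈ 0.3615.

0.3615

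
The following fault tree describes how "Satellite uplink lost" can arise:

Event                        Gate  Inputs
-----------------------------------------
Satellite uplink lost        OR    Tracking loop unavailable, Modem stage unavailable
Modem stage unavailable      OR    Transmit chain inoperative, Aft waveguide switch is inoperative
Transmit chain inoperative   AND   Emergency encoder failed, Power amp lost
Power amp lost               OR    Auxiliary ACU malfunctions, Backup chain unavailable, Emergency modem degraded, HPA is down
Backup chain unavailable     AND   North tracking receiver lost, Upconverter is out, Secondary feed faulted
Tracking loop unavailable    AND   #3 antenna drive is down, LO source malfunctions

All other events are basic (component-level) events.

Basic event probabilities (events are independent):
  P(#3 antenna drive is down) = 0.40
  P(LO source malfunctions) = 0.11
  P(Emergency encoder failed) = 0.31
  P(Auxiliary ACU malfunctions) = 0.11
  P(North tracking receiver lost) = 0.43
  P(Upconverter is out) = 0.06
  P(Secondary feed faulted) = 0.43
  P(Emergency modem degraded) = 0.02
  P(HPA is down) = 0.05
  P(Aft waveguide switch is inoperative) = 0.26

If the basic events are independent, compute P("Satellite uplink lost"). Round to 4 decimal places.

P(Tracking loop unavailable) [AND] = 0.40 × 0.11 = 0.044000
P(Backup chain unavailable) [AND] = 0.43 × 0.06 × 0.43 = 0.011094
P(Power amp lost) [OR] = 1 − (1−0.11) × (1−0.011094) × (1−0.02) × (1−0.05) = 0.180602
P(Transmit chain inoperative) [AND] = 0.31 × 0.180602 = 0.055987
P(Modem stage unavailable) [OR] = 1 − (1−0.055987) × (1−0.26) = 0.301430
P(Satellite uplink lost) [OR] = 1 − (1−0.044000) × (1−0.301430) = 0.332167
Rounded to 4 decimal places: P(Satellite uplink lost) ≈ 0.3322.

0.3322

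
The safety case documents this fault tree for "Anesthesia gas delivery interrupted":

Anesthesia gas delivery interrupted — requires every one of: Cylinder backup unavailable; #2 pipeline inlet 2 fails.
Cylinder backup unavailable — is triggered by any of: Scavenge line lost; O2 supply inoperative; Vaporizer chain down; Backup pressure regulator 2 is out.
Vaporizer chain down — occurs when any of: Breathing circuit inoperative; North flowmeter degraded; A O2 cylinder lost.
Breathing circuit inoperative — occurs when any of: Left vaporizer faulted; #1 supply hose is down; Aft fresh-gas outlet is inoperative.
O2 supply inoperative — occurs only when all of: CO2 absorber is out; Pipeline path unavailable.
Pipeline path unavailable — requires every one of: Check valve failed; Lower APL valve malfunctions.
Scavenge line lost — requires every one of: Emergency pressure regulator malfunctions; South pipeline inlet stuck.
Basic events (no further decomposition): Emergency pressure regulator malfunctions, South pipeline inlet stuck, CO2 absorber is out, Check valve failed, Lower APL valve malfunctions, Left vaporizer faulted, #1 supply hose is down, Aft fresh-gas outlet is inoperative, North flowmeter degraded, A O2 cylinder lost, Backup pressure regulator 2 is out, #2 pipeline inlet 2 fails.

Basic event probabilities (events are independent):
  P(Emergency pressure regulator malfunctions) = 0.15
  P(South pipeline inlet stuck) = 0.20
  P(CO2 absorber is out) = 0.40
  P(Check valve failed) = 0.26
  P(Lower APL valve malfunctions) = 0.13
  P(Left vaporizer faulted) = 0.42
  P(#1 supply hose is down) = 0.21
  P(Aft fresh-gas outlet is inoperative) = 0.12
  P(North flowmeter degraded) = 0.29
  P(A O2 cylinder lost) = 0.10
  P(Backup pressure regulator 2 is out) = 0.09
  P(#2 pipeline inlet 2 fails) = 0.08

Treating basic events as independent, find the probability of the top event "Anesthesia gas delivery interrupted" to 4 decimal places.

P(Scavenge line lost) [AND] = 0.15 × 0.20 = 0.030000
P(Pipeline path unavailable) [AND] = 0.26 × 0.13 = 0.033800
P(O2 supply inoperative) [AND] = 0.40 × 0.033800 = 0.013520
P(Breathing circuit inoperative) [OR] = 1 − (1−0.42) × (1−0.21) × (1−0.12) = 0.596784
P(Vaporizer chain down) [OR] = 1 − (1−0.596784) × (1−0.29) × (1−0.10) = 0.742345
P(Cylinder backup unavailable) [OR] = 1 − (1−0.030000) × (1−0.013520) × (1−0.742345) × (1−0.09) = 0.775643
P(Anesthesia gas delivery interrupted) [AND] = 0.775643 × 0.08 = 0.062051
Rounded to 4 decimal places: P(Anesthesia gas delivery interrupted) ≈ 0.0621.

0.0621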